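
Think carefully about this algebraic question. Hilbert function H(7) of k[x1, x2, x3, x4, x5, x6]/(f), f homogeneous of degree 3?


C(12,5)-C(9,5)=792-126=666


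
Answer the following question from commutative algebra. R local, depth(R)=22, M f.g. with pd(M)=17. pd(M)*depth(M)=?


pd+depth=22
depth=22-17=5
pd*depth=17*5=85


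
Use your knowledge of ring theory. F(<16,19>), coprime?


gcd(16,19)=1 => F=ab-a-b=16*19-16-19=304-35=269


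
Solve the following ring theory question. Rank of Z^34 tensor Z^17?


rank(M(x)N) = rank(M)*rank(N)
34*17 = 578


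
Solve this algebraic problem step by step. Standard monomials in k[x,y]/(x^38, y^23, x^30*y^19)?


k[x,y]/I, I = (x^38, y^23, x^30*y^19)
Rect: 38x23=874. Corner: (38-30)x(23-19)=32.
dim = 874-32 = 842


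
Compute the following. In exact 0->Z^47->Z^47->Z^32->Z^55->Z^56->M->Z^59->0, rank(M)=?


Alt sum=0:
(-1)^0*47 + (-1)^1*47 + (-1)^2*32 + (-1)^3*55 + (-1)^4*56 + (-1)^5*? + (-1)^6*59=0
rank(M)=92


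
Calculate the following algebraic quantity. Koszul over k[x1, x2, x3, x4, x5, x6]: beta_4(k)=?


C(n,i)=C(6,4)=15


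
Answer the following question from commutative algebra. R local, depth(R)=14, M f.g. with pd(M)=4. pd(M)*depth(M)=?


pd+depth=14
depth=14-4=10
pd*depth=4*10=40


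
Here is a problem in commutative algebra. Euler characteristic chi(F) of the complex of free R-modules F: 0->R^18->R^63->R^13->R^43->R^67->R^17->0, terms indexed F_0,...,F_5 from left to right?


chi = sum (-1)^i * rank:
(-1)^0*18=18
(-1)^1*63=-63
(-1)^2*13=13
(-1)^3*43=-43
(-1)^4*67=67
(-1)^5*17=-17
chi=-25


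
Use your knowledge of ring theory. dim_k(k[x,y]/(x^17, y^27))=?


Basis: x^i*y^j, i<17, j<27
17*27=459


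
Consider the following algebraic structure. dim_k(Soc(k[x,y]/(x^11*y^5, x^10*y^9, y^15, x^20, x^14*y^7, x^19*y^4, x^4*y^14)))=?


Socle = ann(m) = span of standard monomials u with x*u, y*u in I (staircase corners).
Redundant generators: x^14*y^7
Minimal generators: x^20, x^19*y^4, x^11*y^5, x^10*y^9, x^4*y^14, y^15
Corners: x^3y^14, x^9y^13, x^10y^8, x^18y^4, x^19y^3
Socle dim=5


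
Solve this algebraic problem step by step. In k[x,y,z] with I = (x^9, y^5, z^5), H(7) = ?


Need i<9, j<5, k<5 with i+j+k=7.
For each i, j ranges over max(0,7-i-4)..min(4,7-i):
  i=0: j in [3,4] -> 2
  i=1: j in [2,4] -> 3
  i=2: j in [1,4] -> 4
  i=3: j in [0,4] -> 5
  i=4: j in [0,3] -> 4
  i=5: j in [0,2] -> 3
  i=6: j in [0,1] -> 2
  i=7: j in [0,0] -> 1
H(7) = 2+3+4+5+4+3+2+1 = 24


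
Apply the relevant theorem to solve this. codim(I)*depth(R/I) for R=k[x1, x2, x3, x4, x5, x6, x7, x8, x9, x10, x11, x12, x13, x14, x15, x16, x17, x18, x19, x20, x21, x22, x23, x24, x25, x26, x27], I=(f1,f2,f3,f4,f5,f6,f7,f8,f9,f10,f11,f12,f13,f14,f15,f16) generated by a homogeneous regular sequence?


codim=16, depth=dim(R/I)=27-16=11
Product=16*11=176


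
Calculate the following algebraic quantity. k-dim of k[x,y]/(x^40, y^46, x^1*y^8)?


k[x,y]/I, I = (x^40, y^46, x^1*y^8)
Rect: 40x46=1840. Corner: (40-1)x(46-8)=1482.
dim = 1840-1482 = 358


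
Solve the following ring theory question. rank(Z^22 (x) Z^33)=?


rank(M(x)N) = rank(M)*rank(N)
22*33 = 726


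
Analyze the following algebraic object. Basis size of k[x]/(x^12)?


Basis: 1,x,...,x^11
dim=12


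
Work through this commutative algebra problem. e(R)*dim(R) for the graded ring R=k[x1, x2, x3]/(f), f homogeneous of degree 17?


e(R)=deg(f)=17, dim(R)=3-1=2
e*dim=17*2=34


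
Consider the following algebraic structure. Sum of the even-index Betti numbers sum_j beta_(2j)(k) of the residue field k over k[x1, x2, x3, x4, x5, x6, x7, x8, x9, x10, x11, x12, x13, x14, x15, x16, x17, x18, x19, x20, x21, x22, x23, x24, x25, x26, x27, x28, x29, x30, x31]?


Koszul resolution: beta_i(k)=C(n,i), n=31
sum_even C(31,i) = 2^(n-1) = 2^30 = 1073741824


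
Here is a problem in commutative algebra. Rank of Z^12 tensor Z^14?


rank(M(x)N) = rank(M)*rank(N)
12*14 = 168


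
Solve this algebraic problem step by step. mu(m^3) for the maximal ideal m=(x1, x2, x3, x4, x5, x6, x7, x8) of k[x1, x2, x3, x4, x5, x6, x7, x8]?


Graded Nakayama: mu(m^d) = dim_k (m^d/m^(d+1)) = #degree-3 monomials in 8 vars
C(n+d-1,d)=C(10,3)=120


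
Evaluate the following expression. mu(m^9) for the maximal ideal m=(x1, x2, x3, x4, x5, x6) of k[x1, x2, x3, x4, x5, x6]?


Graded Nakayama: mu(m^d) = dim_k (m^d/m^(d+1)) = #degree-9 monomials in 6 vars
C(n+d-1,d)=C(14,9)=2002


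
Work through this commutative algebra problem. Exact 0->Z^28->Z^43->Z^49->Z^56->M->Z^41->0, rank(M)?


Alt sum=0:
(-1)^0*28 + (-1)^1*43 + (-1)^2*49 + (-1)^3*56 + (-1)^4*? + (-1)^5*41=0
rank(M)=63


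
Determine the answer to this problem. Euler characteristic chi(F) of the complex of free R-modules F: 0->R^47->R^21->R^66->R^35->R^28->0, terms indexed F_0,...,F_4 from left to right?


chi = sum (-1)^i * rank:
(-1)^0*47=47
(-1)^1*21=-21
(-1)^2*66=66
(-1)^3*35=-35
(-1)^4*28=28
chi=85


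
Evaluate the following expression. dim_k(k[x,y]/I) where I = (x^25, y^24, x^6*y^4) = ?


k[x,y]/I, I = (x^25, y^24, x^6*y^4)
Rect: 25x24=600. Corner: (25-6)x(24-4)=380.
dim = 600-380 = 220


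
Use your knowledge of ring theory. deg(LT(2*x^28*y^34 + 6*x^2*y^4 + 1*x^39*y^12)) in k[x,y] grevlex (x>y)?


LT: 2*x^28*y^34
deg_x=28, deg_y=34
Total=28+34=62


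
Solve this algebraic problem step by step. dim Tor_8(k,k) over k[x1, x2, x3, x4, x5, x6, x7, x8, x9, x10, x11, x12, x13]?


Koszul: C(n,i)=C(13,8)=1287


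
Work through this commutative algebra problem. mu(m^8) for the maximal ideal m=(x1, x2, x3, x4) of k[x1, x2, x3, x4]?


Graded Nakayama: mu(m^d) = dim_k (m^d/m^(d+1)) = #degree-8 monomials in 4 vars
C(n+d-1,d)=C(11,8)=165


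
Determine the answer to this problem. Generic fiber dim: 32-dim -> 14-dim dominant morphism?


dim(fiber)=dim(X)-dim(Y)=32-14=18


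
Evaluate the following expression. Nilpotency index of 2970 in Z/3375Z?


2970^k mod 3375:
k=1: 2970
k=2: 2025
k=3: 0
First zero at k = 3


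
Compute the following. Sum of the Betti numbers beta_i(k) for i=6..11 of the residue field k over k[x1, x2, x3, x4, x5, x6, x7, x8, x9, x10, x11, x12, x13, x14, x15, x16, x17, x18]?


Koszul resolution: beta_i(k)=C(n,i), n=18
C(18,6)=18564, C(18,7)=31824, C(18,8)=43758, C(18,9)=48620, C(18,10)=43758, C(18,11)=31824
Sum=218348


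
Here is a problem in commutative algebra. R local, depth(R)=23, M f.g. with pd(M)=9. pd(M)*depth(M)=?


pd+depth=23
depth=23-9=14
pd*depth=9*14=126


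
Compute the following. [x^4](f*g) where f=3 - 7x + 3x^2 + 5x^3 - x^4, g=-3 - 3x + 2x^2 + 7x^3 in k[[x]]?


[x^4] = sum a_i*b_j, i+j=4
  -7*7=-49
  3*2=6
  5*-3=-15
  -1*-3=3
Sum=-55


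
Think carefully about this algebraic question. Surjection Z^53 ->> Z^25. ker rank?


rank(ker) = 53-25 = 28


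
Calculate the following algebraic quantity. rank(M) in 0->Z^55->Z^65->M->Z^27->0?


Alt sum=0:
(-1)^0*55 + (-1)^1*65 + (-1)^2*? + (-1)^3*27=0
rank(M)=37


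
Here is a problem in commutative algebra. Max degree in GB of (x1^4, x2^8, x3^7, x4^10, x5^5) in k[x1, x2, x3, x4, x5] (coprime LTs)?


Pure powers, coprime LTs => already GB.
Degrees: 4, 8, 7, 10, 5
Max=10


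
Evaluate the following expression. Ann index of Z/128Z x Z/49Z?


Exponent = lcm of the cyclic orders; pairwise coprime => product.
2^7*7^2=128*49=6272


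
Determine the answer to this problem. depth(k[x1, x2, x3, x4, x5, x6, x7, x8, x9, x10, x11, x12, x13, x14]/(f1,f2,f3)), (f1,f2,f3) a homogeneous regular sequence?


depth(R)=14
depth(R/I)=14-3=11


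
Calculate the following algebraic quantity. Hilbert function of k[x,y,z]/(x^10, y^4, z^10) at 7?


Need i<10, j<4, k<10 with i+j+k=7.
For each i, j ranges over max(0,7-i-9)..min(3,7-i):
  i=0: j in [0,3] -> 4
  i=1: j in [0,3] -> 4
  i=2: j in [0,3] -> 4
  i=3: j in [0,3] -> 4
  i=4: j in [0,3] -> 4
  i=5: j in [0,2] -> 3
  i=6: j in [0,1] -> 2
  i=7: j in [0,0] -> 1
H(7) = 4+4+4+4+4+3+2+1 = 26


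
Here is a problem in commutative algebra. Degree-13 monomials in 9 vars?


C(d+n-1,n-1)=C(21,8)=203490


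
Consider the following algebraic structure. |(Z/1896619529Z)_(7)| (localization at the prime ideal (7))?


7-primary part: 1896619529=7^9*47
Size=7^9=40353607


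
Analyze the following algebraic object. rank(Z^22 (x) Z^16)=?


rank(M(x)N) = rank(M)*rank(N)
22*16 = 352


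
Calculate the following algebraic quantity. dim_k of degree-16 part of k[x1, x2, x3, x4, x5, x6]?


C(d+n-1,n-1)=C(21,5)=20349


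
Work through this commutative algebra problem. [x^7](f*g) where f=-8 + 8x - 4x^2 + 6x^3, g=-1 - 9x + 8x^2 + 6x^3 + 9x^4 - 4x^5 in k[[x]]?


[x^7] = sum a_i*b_j, i+j=7
  -4*-4=16
  6*9=54
Sum=70


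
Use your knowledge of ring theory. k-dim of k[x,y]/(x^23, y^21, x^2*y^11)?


k[x,y]/I, I = (x^23, y^21, x^2*y^11)
Rect: 23x21=483. Corner: (23-2)x(21-11)=210.
dim = 483-210 = 273


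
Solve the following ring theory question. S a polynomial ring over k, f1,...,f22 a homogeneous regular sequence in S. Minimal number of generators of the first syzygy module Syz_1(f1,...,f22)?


Regular sequence => Koszul complex is the minimal free resolution.
Syz_1 minimally generated by Koszul relations f_i*e_j - f_j*e_i (i<j): mu(Syz_1) = beta_2 = C(m,2) = m(m-1)/2
m=22
22*21/2 = 231


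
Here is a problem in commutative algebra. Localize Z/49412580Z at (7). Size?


7-primary part: 49412580=7^7*60
Size=7^7=823543


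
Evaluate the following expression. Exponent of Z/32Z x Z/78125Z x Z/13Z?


Exponent = lcm of the cyclic orders; pairwise coprime => product.
2^5*5^7*13^1=32*78125*13=32500000


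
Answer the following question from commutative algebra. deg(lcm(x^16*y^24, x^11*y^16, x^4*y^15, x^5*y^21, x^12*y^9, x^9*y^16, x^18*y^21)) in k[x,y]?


lcm = componentwise max:
x: max(16,11,4,5,12,9,18)=18
y: max(24,16,15,21,9,16,21)=24
Total=18+24=42


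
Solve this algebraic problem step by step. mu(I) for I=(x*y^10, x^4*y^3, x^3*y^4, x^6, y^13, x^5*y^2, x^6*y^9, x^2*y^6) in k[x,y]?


Remove redundant (divisible by others).
x^6*y^9 redundant.
Min: x^6, x^5*y^2, x^4*y^3, x^3*y^4, x^2*y^6, x*y^10, y^13
Count=7


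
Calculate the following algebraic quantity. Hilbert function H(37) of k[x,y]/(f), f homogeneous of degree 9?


H(t)=d for t>=d-1.
d=9, t=37
H(37)=9


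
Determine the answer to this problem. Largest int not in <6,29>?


gcd(6,29)=1 => F=ab-a-b=6*29-6-29=174-35=139


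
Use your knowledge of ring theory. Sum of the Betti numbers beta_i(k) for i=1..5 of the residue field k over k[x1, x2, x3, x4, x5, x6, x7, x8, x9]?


Koszul resolution: beta_i(k)=C(n,i), n=9
C(9,1)=9, C(9,2)=36, C(9,3)=84, C(9,4)=126, C(9,5)=126
Sum=381


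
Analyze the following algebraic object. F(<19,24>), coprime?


gcd(19,24)=1 => F=ab-a-b=19*24-19-24=456-43=413


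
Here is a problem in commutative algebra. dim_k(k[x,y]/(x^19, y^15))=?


Basis: x^i*y^j, i<19, j<15
19*15=285


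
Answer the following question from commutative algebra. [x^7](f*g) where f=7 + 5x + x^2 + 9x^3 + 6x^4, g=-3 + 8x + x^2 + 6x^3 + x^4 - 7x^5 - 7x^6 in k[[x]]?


[x^7] = sum a_i*b_j, i+j=7
  5*-7=-35
  1*-7=-7
  9*1=9
  6*6=36
Sum=3


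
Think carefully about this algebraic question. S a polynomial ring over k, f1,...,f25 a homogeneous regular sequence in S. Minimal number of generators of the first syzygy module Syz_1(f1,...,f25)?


Regular sequence => Koszul complex is the minimal free resolution.
Syz_1 minimally generated by Koszul relations f_i*e_j - f_j*e_i (i<j): mu(Syz_1) = beta_2 = C(m,2) = m(m-1)/2
m=25
25*24/2 = 300


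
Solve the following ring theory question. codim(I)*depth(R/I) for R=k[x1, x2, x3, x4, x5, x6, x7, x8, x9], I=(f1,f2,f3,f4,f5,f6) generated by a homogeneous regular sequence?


codim=6, depth=dim(R/I)=9-6=3
Product=6*3=18


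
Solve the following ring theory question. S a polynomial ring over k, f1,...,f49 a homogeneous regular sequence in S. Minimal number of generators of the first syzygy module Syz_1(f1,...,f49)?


Regular sequence => Koszul complex is the minimal free resolution.
Syz_1 minimally generated by Koszul relations f_i*e_j - f_j*e_i (i<j): mu(Syz_1) = beta_2 = C(m,2) = m(m-1)/2
m=49
49*48/2 = 1176


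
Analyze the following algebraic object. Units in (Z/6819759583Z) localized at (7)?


Local ring = Z/40353607Z.
phi(40353607) = 7^8*(7-1) = 34588806


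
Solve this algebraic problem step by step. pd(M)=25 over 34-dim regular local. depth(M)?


pd+depth=depth(R)=34
depth=34-25=9


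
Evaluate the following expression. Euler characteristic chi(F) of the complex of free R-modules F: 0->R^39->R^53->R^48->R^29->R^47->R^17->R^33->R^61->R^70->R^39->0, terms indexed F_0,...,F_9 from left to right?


chi = sum (-1)^i * rank:
(-1)^0*39=39
(-1)^1*53=-53
(-1)^2*48=48
(-1)^3*29=-29
(-1)^4*47=47
(-1)^5*17=-17
(-1)^6*33=33
(-1)^7*61=-61
(-1)^8*70=70
(-1)^9*39=-39
chi=38


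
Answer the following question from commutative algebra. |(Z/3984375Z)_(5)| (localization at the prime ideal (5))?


5-primary part: 3984375=5^7*51
Size=5^7=78125


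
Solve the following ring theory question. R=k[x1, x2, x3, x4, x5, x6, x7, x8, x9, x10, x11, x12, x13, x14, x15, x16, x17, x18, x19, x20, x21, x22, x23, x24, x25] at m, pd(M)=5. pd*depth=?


pd+depth=25
depth=25-5=20
pd*depth=5*20=100


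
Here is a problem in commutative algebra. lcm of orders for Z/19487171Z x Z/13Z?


Exponent = lcm of the cyclic orders; pairwise coprime => product.
11^7*13^1=19487171*13=253333223


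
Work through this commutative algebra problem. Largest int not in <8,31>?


gcd(8,31)=1 => F=ab-a-b=8*31-8-31=248-39=209


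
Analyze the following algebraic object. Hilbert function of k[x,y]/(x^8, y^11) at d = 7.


k[x,y], I = (x^8, y^11), d = 7
Need i < 8 and d-i < 11.
Range: 0 <= i <= 7.
H(7) = 8


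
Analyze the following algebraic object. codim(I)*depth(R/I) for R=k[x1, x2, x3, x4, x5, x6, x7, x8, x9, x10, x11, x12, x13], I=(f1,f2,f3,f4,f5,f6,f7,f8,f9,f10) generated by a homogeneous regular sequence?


codim=10, depth=dim(R/I)=13-10=3
Product=10*3=30


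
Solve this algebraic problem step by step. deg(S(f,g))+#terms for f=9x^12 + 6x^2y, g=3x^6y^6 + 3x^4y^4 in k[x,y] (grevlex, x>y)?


LT(f)=9x^12, LT(g)=3x^6y^6
lcm(LM)=x^12y^6
S(f,g) (scaled by 27 to clear denominators) = 3y^6*f - 9x^6*g = -27x^10y^4 + 18x^2y^7
2 terms, deg 14.
14+2=16


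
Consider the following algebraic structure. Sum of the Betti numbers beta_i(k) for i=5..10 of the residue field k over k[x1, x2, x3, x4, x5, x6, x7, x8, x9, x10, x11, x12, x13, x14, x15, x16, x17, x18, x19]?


Koszul resolution: beta_i(k)=C(n,i), n=19
C(19,5)=11628, C(19,6)=27132, C(19,7)=50388, C(19,8)=75582, C(19,9)=92378, C(19,10)=92378
Sum=349486


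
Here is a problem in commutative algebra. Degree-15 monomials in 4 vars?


C(d+n-1,n-1)=C(18,3)=816


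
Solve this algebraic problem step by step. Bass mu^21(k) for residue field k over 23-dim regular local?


C(n,i)=C(23,21)=253


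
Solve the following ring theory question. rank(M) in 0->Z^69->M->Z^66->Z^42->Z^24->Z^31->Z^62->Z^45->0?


Alt sum=0:
(-1)^0*69 + (-1)^1*? + (-1)^2*66 + (-1)^3*42 + (-1)^4*24 + (-1)^5*31 + (-1)^6*62 + (-1)^7*45=0
rank(M)=103


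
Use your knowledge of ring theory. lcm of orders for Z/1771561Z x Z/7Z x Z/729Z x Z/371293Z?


Exponent = lcm of the cyclic orders; pairwise coprime => product.
11^6*7^1*3^6*13^5=1771561*7*729*371293=3356591116297419


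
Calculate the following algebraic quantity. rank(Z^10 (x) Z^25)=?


rank(M(x)N) = rank(M)*rank(N)
10*25 = 250


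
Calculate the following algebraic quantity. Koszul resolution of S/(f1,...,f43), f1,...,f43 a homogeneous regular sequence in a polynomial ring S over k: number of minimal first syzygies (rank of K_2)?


Regular sequence => Koszul complex is the minimal free resolution.
Syz_1 minimally generated by Koszul relations f_i*e_j - f_j*e_i (i<j): mu(Syz_1) = beta_2 = C(m,2) = m(m-1)/2
m=43
43*42/2 = 903


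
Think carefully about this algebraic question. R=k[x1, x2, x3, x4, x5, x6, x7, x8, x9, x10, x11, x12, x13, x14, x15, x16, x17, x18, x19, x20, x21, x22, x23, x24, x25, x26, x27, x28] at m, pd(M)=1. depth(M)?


pd+depth=depth(R)=28
depth=28-1=27


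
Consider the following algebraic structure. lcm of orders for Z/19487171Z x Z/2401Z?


Exponent = lcm of the cyclic orders; pairwise coprime => product.
11^7*7^4=19487171*2401=46788697571


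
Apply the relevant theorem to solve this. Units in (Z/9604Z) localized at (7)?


Local ring = Z/2401Z.
phi(2401) = 7^3*(7-1) = 2058


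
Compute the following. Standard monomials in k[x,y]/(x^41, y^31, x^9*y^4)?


k[x,y]/I, I = (x^41, y^31, x^9*y^4)
Rect: 41x31=1271. Corner: (41-9)x(31-4)=864.
dim = 1271-864 = 407


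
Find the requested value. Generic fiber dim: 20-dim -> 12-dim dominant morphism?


dim(fiber)=dim(X)-dim(Y)=20-12=8


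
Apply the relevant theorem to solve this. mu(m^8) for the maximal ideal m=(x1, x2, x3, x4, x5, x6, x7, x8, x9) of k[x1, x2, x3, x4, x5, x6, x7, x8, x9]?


Graded Nakayama: mu(m^d) = dim_k (m^d/m^(d+1)) = #degree-8 monomials in 9 vars
C(n+d-1,d)=C(16,8)=12870


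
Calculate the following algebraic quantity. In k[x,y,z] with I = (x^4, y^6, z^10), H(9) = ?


Need i<4, j<6, k<10 with i+j+k=9.
For each i, j ranges over max(0,9-i-9)..min(5,9-i):
  i=0: j in [0,5] -> 6
  i=1: j in [0,5] -> 6
  i=2: j in [0,5] -> 6
  i=3: j in [0,5] -> 6
H(9) = 6+6+6+6 = 24


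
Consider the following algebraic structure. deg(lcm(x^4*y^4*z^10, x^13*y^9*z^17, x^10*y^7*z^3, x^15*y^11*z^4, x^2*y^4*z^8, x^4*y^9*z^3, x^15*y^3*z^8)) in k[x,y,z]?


lcm = componentwise max:
x: max(4,13,10,15,2,4,15)=15
y: max(4,9,7,11,4,9,3)=11
z: max(10,17,3,4,8,3,8)=17
Total=15+11+17=43


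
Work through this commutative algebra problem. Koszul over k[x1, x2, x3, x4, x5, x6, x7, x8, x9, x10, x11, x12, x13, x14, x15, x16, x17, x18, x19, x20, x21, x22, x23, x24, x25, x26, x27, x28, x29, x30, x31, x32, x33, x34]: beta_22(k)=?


C(n,i)=C(34,22)=548354040


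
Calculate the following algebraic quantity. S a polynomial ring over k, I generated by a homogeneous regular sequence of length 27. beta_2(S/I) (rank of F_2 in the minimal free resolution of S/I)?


Regular sequence => Koszul complex is the minimal free resolution.
Syz_1 minimally generated by Koszul relations f_i*e_j - f_j*e_i (i<j): mu(Syz_1) = beta_2 = C(m,2) = m(m-1)/2
m=27
27*26/2 = 351


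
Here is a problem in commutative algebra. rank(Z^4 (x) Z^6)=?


rank(M(x)N) = rank(M)*rank(N)
4*6 = 24


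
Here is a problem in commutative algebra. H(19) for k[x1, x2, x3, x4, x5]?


C(d+n-1,n-1)=C(23,4)=8855


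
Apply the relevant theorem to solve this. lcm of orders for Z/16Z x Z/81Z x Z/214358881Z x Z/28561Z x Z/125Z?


Exponent = lcm of the cyclic orders; pairwise coprime => product.
2^4*3^4*11^8*13^4*5^3=16*81*214358881*28561*125=991813248039042000


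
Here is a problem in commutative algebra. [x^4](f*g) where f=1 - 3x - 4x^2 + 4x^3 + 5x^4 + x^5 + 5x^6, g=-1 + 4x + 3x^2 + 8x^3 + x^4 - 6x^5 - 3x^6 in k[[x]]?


[x^4] = sum a_i*b_j, i+j=4
  1*1=1
  -3*8=-24
  -4*3=-12
  4*4=16
  5*-1=-5
Sum=-24


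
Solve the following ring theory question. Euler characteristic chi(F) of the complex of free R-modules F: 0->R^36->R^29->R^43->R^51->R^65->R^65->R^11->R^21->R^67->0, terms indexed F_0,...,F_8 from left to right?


chi = sum (-1)^i * rank:
(-1)^0*36=36
(-1)^1*29=-29
(-1)^2*43=43
(-1)^3*51=-51
(-1)^4*65=65
(-1)^5*65=-65
(-1)^6*11=11
(-1)^7*21=-21
(-1)^8*67=67
chi=56


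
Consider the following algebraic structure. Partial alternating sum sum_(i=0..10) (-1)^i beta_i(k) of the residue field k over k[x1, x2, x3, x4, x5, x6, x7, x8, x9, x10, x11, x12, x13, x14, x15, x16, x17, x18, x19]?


Koszul resolution: beta_i(k)=C(n,i), n=19
sum_(i=0..p) (-1)^i C(n,i) = (-1)^p C(n-1,p)
(-1)^10*C(18,10) = (-1)^10*43758 = 43758


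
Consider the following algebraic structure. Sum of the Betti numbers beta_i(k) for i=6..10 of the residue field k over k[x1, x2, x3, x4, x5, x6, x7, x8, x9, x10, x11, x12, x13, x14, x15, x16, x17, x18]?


Koszul resolution: beta_i(k)=C(n,i), n=18
C(18,6)=18564, C(18,7)=31824, C(18,8)=43758, C(18,9)=48620, C(18,10)=43758
Sum=186524


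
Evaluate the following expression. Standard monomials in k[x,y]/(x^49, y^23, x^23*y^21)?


k[x,y]/I, I = (x^49, y^23, x^23*y^21)
Rect: 49x23=1127. Corner: (49-23)x(23-21)=52.
dim = 1127-52 = 1075


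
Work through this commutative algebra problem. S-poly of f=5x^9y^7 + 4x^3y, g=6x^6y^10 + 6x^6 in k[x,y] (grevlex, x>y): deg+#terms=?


LT(f)=5x^9y^7, LT(g)=6x^6y^10
lcm(LM)=x^9y^10
S(f,g) (scaled by 30 to clear denominators) = 6y^3*f - 5x^3*g = -30x^9 + 24x^3y^4
2 terms, deg 9.
9+2=11


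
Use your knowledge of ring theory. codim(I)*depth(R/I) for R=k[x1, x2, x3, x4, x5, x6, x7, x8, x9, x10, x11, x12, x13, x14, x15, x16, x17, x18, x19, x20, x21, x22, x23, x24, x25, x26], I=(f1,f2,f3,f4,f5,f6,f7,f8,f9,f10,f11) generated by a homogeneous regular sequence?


codim=11, depth=dim(R/I)=26-11=15
Product=11*15=165


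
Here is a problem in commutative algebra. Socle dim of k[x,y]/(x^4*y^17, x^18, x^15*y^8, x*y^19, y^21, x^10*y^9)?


Socle = ann(m) = span of standard monomials u with x*u, y*u in I (staircase corners).
Minimal generators: x^18, x^15*y^8, x^10*y^9, x^4*y^17, x*y^19, y^21
Corners: y^20, x^3y^18, x^9y^16, x^14y^8, x^17y^7
Socle dim=5


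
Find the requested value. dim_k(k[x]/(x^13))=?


Basis: 1,x,...,x^12
dim=13


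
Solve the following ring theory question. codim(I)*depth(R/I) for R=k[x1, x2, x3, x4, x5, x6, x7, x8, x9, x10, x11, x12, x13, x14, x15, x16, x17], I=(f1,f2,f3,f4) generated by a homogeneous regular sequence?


codim=4, depth=dim(R/I)=17-4=13
Product=4*13=52


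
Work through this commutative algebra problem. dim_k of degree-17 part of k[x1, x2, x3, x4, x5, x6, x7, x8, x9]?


C(d+n-1,n-1)=C(25,8)=1081575


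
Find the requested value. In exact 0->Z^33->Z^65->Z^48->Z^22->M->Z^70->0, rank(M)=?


Alt sum=0:
(-1)^0*33 + (-1)^1*65 + (-1)^2*48 + (-1)^3*22 + (-1)^4*? + (-1)^5*70=0
rank(M)=76


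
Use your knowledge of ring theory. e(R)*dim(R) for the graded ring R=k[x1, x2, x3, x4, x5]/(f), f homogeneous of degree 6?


e(R)=deg(f)=6, dim(R)=5-1=4
e*dim=6*4=24


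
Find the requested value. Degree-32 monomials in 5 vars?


C(d+n-1,n-1)=C(36,4)=58905


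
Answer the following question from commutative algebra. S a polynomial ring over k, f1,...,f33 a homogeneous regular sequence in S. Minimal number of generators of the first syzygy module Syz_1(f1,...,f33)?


Regular sequence => Koszul complex is the minimal free resolution.
Syz_1 minimally generated by Koszul relations f_i*e_j - f_j*e_i (i<j): mu(Syz_1) = beta_2 = C(m,2) = m(m-1)/2
m=33
33*32/2 = 528


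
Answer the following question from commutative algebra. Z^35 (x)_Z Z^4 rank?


rank(M(x)N) = rank(M)*rank(N)
35*4 = 140


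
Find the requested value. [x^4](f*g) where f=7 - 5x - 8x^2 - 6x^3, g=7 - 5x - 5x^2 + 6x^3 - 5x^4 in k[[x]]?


[x^4] = sum a_i*b_j, i+j=4
  7*-5=-35
  -5*6=-30
  -8*-5=40
  -6*-5=30
Sum=5


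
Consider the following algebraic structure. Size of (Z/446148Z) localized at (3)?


3-primary part: 446148=3^8*68
Size=3^8=6561


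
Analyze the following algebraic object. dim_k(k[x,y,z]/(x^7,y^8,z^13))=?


Basis: x^iy^jz^k, i<7,j<8,k<13
7*8*13=728


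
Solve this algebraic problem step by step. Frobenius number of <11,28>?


gcd(11,28)=1 => F=ab-a-b=11*28-11-28=308-39=269


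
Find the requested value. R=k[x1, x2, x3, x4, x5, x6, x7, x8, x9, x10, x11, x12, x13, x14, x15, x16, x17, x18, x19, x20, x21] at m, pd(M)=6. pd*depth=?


pd+depth=21
depth=21-6=15
pd*depth=6*15=90


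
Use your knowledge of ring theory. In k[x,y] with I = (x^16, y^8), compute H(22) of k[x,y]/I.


k[x,y], I = (x^16, y^8), d = 22
Need i < 16 and d-i < 8.
Range: 15 <= i <= 15.
H(22) = 1


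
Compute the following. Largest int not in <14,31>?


gcd(14,31)=1 => F=ab-a-b=14*31-14-31=434-45=389


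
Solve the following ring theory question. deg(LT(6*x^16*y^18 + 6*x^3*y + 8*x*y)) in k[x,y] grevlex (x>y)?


LT: 6*x^16*y^18
deg_x=16, deg_y=18
Total=16+18=34


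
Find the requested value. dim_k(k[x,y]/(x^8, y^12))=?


Basis: x^i*y^j, i<8, j<12
8*12=96


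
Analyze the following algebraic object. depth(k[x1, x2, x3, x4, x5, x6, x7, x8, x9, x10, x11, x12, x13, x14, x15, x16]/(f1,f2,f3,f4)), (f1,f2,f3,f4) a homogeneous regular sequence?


depth(R)=16
depth(R/I)=16-4=12


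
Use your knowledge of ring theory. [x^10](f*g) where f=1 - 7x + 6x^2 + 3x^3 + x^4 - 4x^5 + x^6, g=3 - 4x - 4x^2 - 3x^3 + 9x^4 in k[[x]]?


[x^10] = sum a_i*b_j, i+j=10
  1*9=9
Sum=9


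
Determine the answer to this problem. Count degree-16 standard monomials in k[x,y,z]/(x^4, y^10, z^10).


Need i<4, j<10, k<10 with i+j+k=16.
For each i, j ranges over max(0,16-i-9)..min(9,16-i):
  i=0: j in [7,9] -> 3
  i=1: j in [6,9] -> 4
  i=2: j in [5,9] -> 5
  i=3: j in [4,9] -> 6
H(16) = 3+4+5+6 = 18


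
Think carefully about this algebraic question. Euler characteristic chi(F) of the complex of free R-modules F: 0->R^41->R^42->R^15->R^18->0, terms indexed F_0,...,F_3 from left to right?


chi = sum (-1)^i * rank:
(-1)^0*41=41
(-1)^1*42=-42
(-1)^2*15=15
(-1)^3*18=-18
chi=-4


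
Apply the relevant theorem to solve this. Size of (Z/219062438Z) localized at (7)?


7-primary part: 219062438=7^8*38
Size=7^8=5764801


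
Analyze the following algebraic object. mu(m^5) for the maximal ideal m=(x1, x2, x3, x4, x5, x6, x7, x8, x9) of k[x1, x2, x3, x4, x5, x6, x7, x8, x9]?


Graded Nakayama: mu(m^d) = dim_k (m^d/m^(d+1)) = #degree-5 monomials in 9 vars
C(n+d-1,d)=C(13,5)=1287


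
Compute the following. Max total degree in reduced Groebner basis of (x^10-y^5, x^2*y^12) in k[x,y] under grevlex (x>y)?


LT(f1)=x^10, LT(f2)=x^2y^12, lcm=x^10y^12
S(f1,f2) = y^12*f1 - x^8*f2 = -y^17
Reduced GB = {f1, f2, y^17}; degrees 10, 14, 17
Max = 17


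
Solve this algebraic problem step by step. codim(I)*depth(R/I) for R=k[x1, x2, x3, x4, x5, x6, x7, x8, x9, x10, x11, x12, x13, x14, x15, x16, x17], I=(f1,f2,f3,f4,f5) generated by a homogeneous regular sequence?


codim=5, depth=dim(R/I)=17-5=12
Product=5*12=60


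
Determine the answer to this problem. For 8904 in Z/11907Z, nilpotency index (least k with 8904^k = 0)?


8904^k mod 11907:
k=1: 8904
k=2: 4410
k=3: 9261
k=4: 3969
k=5: 0
First zero at k = 5


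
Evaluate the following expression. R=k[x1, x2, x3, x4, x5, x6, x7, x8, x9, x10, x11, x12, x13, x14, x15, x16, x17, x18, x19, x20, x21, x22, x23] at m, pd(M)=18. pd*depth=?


pd+depth=23
depth=23-18=5
pd*depth=18*5=90


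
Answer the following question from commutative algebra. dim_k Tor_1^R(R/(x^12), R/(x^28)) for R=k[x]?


Tor_1(R/I,R/J)=(I cap J)/IJ=(x^28)/(x^40)
dim=40-28=min(12,28)=12


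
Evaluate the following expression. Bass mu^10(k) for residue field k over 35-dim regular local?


C(n,i)=C(35,10)=183579396


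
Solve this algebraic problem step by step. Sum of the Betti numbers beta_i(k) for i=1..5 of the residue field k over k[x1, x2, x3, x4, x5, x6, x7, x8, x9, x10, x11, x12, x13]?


Koszul resolution: beta_i(k)=C(n,i), n=13
C(13,1)=13, C(13,2)=78, C(13,3)=286, C(13,4)=715, C(13,5)=1287
Sum=2379


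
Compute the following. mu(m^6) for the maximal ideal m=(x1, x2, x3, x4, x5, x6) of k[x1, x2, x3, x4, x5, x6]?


Graded Nakayama: mu(m^d) = dim_k (m^d/m^(d+1)) = #degree-6 monomials in 6 vars
C(n+d-1,d)=C(11,6)=462


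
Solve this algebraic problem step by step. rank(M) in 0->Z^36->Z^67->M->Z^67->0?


Alt sum=0:
(-1)^0*36 + (-1)^1*67 + (-1)^2*? + (-1)^3*67=0
rank(M)=98


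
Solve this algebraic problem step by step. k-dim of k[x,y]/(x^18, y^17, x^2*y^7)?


k[x,y]/I, I = (x^18, y^17, x^2*y^7)
Rect: 18x17=306. Corner: (18-2)x(17-7)=160.
dim = 306-160 = 146


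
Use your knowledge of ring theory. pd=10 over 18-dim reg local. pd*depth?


pd+depth=18
depth=18-10=8
pd*depth=10*8=80


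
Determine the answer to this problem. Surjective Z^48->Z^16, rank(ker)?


rank(ker) = 48-16 = 32


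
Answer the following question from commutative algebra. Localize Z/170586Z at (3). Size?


3-primary part: 170586=3^8*26
Size=3^8=6561


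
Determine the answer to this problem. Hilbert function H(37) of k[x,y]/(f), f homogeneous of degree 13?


H(t)=d for t>=d-1.
d=13, t=37
H(37)=13


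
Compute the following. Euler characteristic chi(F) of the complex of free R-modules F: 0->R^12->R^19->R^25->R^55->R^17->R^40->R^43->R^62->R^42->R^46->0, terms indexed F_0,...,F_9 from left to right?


chi = sum (-1)^i * rank:
(-1)^0*12=12
(-1)^1*19=-19
(-1)^2*25=25
(-1)^3*55=-55
(-1)^4*17=17
(-1)^5*40=-40
(-1)^6*43=43
(-1)^7*62=-62
(-1)^8*42=42
(-1)^9*46=-46
chi=-83


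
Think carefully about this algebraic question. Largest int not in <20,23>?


gcd(20,23)=1 => F=ab-a-b=20*23-20-23=460-43=417


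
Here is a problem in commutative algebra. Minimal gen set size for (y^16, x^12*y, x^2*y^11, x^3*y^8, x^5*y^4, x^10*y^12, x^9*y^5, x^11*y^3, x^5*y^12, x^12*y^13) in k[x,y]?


Remove redundant (divisible by others).
x^10*y^12 redundant.
x^12*y^13 redundant.
x^5*y^12 redundant.
x^9*y^5 redundant.
Min: x^12*y, x^11*y^3, x^5*y^4, x^3*y^8, x^2*y^11, y^16
Count=6


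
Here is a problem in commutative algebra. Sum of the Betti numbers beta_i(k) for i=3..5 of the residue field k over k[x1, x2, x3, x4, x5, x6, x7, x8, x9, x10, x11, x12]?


Koszul resolution: beta_i(k)=C(n,i), n=12
C(12,3)=220, C(12,4)=495, C(12,5)=792
Sum=1507


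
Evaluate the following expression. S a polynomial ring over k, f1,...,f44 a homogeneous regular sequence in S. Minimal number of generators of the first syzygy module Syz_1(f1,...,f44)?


Regular sequence => Koszul complex is the minimal free resolution.
Syz_1 minimally generated by Koszul relations f_i*e_j - f_j*e_i (i<j): mu(Syz_1) = beta_2 = C(m,2) = m(m-1)/2
m=44
44*43/2 = 946


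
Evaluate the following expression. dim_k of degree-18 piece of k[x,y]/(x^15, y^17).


k[x,y], I = (x^15, y^17), d = 18
Need i < 15 and d-i < 17.
Range: 2 <= i <= 14.
H(18) = 13


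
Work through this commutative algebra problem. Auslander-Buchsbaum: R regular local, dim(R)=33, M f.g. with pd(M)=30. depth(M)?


pd+depth=depth(R)=33
depth=33-30=3


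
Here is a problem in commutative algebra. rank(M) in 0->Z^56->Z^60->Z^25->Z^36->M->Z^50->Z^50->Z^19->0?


Alt sum=0:
(-1)^0*56 + (-1)^1*60 + (-1)^2*25 + (-1)^3*36 + (-1)^4*? + (-1)^5*50 + (-1)^6*50 + (-1)^7*19=0
rank(M)=34


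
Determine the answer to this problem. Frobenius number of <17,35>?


gcd(17,35)=1 => F=ab-a-b=17*35-17-35=595-52=543


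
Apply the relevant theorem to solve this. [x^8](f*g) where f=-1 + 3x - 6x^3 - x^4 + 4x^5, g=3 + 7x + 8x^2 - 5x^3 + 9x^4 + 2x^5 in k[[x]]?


[x^8] = sum a_i*b_j, i+j=8
  -6*2=-12
  -1*9=-9
  4*-5=-20
Sum=-41


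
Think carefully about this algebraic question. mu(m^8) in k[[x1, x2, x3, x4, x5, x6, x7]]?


C(n+d-1,d)=C(14,8)=3003


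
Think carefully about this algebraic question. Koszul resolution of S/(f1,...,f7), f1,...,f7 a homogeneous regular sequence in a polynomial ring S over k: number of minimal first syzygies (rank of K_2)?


Regular sequence => Koszul complex is the minimal free resolution.
Syz_1 minimally generated by Koszul relations f_i*e_j - f_j*e_i (i<j): mu(Syz_1) = beta_2 = C(m,2) = m(m-1)/2
m=7
7*6/2 = 21


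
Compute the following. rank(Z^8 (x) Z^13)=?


rank(M(x)N) = rank(M)*rank(N)
8*13 = 104


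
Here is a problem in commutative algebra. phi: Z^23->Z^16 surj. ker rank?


rank(ker) = 23-16 = 7


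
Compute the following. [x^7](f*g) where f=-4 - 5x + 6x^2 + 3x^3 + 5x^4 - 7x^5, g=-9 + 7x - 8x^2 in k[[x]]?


[x^7] = sum a_i*b_j, i+j=7
  -7*-8=56
Sum=56


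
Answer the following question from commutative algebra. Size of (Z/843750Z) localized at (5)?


5-primary part: 843750=5^6*54
Size=5^6=15625


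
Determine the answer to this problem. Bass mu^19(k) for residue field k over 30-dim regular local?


C(n,i)=C(30,19)=54627300


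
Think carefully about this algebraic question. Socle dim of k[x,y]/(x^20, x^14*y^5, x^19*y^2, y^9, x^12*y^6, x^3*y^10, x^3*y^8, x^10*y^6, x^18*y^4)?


Socle = ann(m) = span of standard monomials u with x*u, y*u in I (staircase corners).
Redundant generators: x^12*y^6, x^3*y^10
Minimal generators: x^20, x^19*y^2, x^18*y^4, x^14*y^5, x^10*y^6, x^3*y^8, y^9
Corners: x^2y^8, x^9y^7, x^13y^5, x^17y^4, x^18y^3, x^19y
Socle dim=6


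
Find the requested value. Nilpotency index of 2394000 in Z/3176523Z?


2394000^k mod 3176523:
k=1: 2394000
k=2: 730296
k=3: 2130030
k=4: 388962
k=5: 2722734
k=6: 0
First zero at k = 6


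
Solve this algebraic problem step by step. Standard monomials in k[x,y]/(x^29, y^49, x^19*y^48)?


k[x,y]/I, I = (x^29, y^49, x^19*y^48)
Rect: 29x49=1421. Corner: (29-19)x(49-48)=10.
dim = 1421-10 = 1411


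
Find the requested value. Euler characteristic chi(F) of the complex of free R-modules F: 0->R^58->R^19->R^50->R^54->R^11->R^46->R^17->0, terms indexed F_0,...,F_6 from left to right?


chi = sum (-1)^i * rank:
(-1)^0*58=58
(-1)^1*19=-19
(-1)^2*50=50
(-1)^3*54=-54
(-1)^4*11=11
(-1)^5*46=-46
(-1)^6*17=17
chi=17


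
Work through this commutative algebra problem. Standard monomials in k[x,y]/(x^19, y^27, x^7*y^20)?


k[x,y]/I, I = (x^19, y^27, x^7*y^20)
Rect: 19x27=513. Corner: (19-7)x(27-20)=84.
dim = 513-84 = 429


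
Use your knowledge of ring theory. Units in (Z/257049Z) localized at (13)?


Local ring = Z/28561Z.
phi(28561) = 13^3*(13-1) = 26364


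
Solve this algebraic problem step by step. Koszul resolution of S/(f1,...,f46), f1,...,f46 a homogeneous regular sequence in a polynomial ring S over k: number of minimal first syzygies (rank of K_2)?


Regular sequence => Koszul complex is the minimal free resolution.
Syz_1 minimally generated by Koszul relations f_i*e_j - f_j*e_i (i<j): mu(Syz_1) = beta_2 = C(m,2) = m(m-1)/2
m=46
46*45/2 = 1035


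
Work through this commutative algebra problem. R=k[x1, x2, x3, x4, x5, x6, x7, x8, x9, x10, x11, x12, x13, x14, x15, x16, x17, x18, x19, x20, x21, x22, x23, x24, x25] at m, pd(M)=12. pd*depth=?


pd+depth=25
depth=25-12=13
pd*depth=12*13=156


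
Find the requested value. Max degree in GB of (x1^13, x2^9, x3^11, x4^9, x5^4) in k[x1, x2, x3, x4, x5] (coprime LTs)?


Pure powers, coprime LTs => already GB.
Degrees: 13, 9, 11, 9, 4
Max=13


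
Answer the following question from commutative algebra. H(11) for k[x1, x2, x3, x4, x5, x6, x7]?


C(d+n-1,n-1)=C(17,6)=12376


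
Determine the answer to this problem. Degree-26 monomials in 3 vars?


C(d+n-1,n-1)=C(28,2)=378


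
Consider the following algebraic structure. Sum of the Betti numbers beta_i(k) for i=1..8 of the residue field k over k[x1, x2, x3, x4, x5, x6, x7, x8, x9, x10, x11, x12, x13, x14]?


Koszul resolution: beta_i(k)=C(n,i), n=14
C(14,1)=14, C(14,2)=91, C(14,3)=364, C(14,4)=1001, C(14,5)=2002, C(14,6)=3003, C(14,7)=3432, C(14,8)=3003
Sum=12910


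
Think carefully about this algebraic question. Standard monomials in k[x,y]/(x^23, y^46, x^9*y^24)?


k[x,y]/I, I = (x^23, y^46, x^9*y^24)
Rect: 23x46=1058. Corner: (23-9)x(46-24)=308.
dim = 1058-308 = 750


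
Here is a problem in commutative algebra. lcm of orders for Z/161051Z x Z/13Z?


Exponent = lcm of the cyclic orders; pairwise coprime => product.
11^5*13^1=161051*13=2093663


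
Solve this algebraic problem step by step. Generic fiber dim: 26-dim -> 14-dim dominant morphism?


dim(fiber)=dim(X)-dim(Y)=26-14=12


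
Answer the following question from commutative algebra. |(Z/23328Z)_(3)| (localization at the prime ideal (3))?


3-primary part: 23328=3^6*32
Size=3^6=729


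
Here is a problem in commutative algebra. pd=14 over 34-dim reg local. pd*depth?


pd+depth=34
depth=34-14=20
pd*depth=14*20=280


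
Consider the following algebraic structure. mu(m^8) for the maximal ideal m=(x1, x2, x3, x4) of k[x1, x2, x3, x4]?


Graded Nakayama: mu(m^d) = dim_k (m^d/m^(d+1)) = #degree-8 monomials in 4 vars
C(n+d-1,d)=C(11,8)=165


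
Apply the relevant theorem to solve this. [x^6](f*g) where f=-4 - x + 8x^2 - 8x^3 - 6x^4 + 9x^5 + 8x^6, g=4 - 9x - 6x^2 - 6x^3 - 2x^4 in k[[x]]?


[x^6] = sum a_i*b_j, i+j=6
  8*-2=-16
  -8*-6=48
  -6*-6=36
  9*-9=-81
  8*4=32
Sum=19


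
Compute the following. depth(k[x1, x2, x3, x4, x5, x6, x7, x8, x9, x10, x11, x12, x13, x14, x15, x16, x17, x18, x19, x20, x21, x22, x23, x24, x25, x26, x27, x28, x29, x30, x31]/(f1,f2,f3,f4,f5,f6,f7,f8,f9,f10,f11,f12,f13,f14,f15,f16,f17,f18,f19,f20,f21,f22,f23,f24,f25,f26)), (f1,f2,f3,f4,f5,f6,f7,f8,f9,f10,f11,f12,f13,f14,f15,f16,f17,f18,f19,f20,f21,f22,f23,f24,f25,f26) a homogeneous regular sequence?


depth(R)=31
depth(R/I)=31-26=5


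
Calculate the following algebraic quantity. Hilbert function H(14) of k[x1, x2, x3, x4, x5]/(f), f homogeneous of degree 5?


C(18,4)-C(13,4)=3060-715=2345


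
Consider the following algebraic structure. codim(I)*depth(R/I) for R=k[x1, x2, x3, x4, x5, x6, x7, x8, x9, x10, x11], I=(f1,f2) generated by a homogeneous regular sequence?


codim=2, depth=dim(R/I)=11-2=9
Product=2*9=18


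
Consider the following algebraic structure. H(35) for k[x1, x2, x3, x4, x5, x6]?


C(d+n-1,n-1)=C(40,5)=658008


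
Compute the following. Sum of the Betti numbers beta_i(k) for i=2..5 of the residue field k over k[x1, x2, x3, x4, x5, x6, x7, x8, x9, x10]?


Koszul resolution: beta_i(k)=C(n,i), n=10
C(10,2)=45, C(10,3)=120, C(10,4)=210, C(10,5)=252
Sum=627


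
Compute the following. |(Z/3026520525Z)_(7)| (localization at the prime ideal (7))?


7-primary part: 3026520525=7^9*75
Size=7^9=40353607


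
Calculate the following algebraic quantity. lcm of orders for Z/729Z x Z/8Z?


Exponent = lcm of the cyclic orders; pairwise coprime => product.
3^6*2^3=729*8=5832


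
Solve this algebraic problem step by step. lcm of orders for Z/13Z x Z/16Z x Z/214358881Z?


Exponent = lcm of the cyclic orders; pairwise coprime => product.
13^1*2^4*11^8=13*16*214358881=44586647248


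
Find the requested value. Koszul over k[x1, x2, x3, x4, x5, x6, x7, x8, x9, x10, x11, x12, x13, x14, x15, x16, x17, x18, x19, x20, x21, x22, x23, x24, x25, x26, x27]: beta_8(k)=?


C(n,i)=C(27,8)=2220075


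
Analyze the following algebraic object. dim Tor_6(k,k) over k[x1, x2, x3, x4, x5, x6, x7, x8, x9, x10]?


Koszul: C(n,i)=C(10,6)=210


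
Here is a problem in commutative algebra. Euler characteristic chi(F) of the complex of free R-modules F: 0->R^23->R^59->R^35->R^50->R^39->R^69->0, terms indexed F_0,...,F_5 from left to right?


chi = sum (-1)^i * rank:
(-1)^0*23=23
(-1)^1*59=-59
(-1)^2*35=35
(-1)^3*50=-50
(-1)^4*39=39
(-1)^5*69=-69
chi=-81


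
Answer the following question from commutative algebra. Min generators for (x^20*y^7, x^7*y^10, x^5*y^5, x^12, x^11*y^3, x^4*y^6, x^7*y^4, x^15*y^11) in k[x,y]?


Remove redundant (divisible by others).
x^15*y^11 redundant.
x^20*y^7 redundant.
x^7*y^10 redundant.
Min: x^12, x^11*y^3, x^7*y^4, x^5*y^5, x^4*y^6
Count=5


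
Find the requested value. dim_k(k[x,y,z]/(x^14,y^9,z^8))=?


Basis: x^iy^jz^k, i<14,j<9,k<8
14*9*8=1008


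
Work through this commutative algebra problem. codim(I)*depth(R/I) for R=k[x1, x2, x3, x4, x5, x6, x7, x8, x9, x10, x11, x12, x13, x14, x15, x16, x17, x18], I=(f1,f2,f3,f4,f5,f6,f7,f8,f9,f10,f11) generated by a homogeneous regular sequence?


codim=11, depth=dim(R/I)=18-11=7
Product=11*7=77
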